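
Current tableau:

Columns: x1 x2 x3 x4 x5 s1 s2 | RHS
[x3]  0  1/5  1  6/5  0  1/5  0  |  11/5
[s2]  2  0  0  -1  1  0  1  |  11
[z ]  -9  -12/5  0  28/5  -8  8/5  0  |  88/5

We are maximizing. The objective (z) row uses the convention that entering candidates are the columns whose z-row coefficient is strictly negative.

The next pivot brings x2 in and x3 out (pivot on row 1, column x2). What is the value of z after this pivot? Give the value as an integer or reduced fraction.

Minimum ratio for x2: (11/5)/(1/5) = 11.
z changes by −(z-row coeff of x2)·ratio = −(-12/5)·11 = 132/5.
New z = 88/5 + (132/5) = 44.

44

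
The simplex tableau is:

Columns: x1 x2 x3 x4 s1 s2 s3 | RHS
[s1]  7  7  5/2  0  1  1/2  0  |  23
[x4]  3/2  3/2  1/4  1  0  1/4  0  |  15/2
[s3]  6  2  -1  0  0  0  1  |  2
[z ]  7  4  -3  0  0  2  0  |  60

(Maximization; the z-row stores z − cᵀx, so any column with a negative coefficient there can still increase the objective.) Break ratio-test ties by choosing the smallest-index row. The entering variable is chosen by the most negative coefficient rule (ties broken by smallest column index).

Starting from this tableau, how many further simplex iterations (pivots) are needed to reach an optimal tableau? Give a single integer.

pivot: x3 in, s1 out → z = 438/5
No improving column remains; optimal.

1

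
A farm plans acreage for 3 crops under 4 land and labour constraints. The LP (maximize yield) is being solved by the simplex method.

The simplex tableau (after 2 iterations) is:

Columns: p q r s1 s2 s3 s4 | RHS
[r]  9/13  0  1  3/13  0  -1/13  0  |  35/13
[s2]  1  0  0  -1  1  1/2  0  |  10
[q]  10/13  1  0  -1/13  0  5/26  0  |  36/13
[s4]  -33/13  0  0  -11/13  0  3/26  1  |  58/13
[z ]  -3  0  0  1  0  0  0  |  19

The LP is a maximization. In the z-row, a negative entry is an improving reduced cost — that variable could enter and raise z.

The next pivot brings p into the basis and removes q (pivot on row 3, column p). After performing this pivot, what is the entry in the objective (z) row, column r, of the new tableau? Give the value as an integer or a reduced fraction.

0

Pivot element is row 3, column p: 10/13.
Normalize row 3: new (row 3, r) = 0/(10/13) = 0.
z-row ← z-row − (-3)·(new row 3): 0 − (-3)·0 = 0.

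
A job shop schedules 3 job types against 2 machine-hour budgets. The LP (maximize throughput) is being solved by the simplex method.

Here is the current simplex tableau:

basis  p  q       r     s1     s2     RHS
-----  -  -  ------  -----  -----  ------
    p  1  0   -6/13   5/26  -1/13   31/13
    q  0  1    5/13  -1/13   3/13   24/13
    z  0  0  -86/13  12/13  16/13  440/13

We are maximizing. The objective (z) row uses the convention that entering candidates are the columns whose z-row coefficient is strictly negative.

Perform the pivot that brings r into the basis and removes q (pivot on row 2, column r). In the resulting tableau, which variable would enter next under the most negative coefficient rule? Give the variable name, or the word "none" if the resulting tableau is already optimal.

s1

Pivot element 5/13. New z-row = old z-row − (-86/13)·(row 2/(5/13)).
Updated z-row coefficients: p: 0, q: 86/5, r: 0, s1: -2/5, s2: 26/5.
The most negative is -2/5 in column s1, so s1 would enter next.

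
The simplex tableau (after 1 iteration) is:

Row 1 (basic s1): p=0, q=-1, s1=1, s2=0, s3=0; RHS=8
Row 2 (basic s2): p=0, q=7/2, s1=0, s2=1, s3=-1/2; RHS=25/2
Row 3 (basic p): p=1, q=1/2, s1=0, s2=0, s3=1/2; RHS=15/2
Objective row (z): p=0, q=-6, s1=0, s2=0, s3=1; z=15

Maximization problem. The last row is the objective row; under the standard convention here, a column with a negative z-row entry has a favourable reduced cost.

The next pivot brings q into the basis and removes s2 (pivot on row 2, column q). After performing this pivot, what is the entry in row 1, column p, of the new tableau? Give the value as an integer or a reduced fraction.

Pivot element is row 2, column q: 7/2.
Normalize row 2: new (row 2, p) = 0/(7/2) = 0.
row 1 ← row 1 − (-1)·(new row 2): 0 − (-1)·0 = 0.

0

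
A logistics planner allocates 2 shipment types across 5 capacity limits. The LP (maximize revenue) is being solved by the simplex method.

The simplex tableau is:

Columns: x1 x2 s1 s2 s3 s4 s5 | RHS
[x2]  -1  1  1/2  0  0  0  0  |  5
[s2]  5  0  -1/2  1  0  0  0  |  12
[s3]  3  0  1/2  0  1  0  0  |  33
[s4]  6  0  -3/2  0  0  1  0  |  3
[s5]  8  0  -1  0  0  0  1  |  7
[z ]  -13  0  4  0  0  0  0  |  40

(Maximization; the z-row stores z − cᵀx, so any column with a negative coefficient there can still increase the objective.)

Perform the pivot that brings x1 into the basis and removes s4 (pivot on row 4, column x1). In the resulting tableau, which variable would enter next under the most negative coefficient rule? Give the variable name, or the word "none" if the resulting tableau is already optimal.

Pivot element 6. New z-row = old z-row − (-13)·(row 4/6).
Updated z-row coefficients: x1: 0, x2: 0, s1: 3/4, s2: 0, s3: 0, s4: 13/6, s5: 0.
No coefficient is strictly negative; the tableau after this pivot is optimal.

none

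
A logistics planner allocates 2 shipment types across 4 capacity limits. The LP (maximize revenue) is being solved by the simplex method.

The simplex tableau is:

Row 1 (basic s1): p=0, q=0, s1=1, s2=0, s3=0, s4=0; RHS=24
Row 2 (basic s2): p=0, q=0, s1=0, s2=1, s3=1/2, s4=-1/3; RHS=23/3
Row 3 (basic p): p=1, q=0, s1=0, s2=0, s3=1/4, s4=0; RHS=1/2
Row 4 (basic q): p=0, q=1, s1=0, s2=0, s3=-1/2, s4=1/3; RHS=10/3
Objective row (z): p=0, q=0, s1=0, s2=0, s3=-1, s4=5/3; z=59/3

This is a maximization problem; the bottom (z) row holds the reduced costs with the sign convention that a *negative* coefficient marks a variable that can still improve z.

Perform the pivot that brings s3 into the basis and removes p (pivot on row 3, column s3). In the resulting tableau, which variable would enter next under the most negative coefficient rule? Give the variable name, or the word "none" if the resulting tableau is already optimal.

Pivot element 1/4. New z-row = old z-row − (-1)·(row 3/(1/4)).
Updated z-row coefficients: p: 4, q: 0, s1: 0, s2: 0, s3: 0, s4: 5/3.
No coefficient is strictly negative; the tableau after this pivot is optimal.

none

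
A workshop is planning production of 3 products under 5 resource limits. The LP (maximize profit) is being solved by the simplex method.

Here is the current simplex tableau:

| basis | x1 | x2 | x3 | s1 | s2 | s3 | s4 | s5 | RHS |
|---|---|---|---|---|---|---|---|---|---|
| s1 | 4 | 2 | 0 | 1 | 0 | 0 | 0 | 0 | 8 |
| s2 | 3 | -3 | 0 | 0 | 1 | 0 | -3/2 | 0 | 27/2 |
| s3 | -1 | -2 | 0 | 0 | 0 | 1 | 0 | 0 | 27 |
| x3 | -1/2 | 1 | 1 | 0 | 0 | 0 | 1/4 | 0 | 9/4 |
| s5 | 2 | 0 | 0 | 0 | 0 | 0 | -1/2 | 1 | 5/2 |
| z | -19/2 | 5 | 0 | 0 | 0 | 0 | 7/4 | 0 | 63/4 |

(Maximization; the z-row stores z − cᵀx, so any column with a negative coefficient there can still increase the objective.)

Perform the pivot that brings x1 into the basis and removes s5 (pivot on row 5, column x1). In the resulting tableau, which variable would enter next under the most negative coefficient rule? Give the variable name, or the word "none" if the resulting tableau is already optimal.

s4

Pivot element 2. New z-row = old z-row − (-19/2)·(row 5/2).
Updated z-row coefficients: x1: 0, x2: 5, x3: 0, s1: 0, s2: 0, s3: 0, s4: -5/8, s5: 19/4.
The most negative is -5/8 in column s4, so s4 would enter next.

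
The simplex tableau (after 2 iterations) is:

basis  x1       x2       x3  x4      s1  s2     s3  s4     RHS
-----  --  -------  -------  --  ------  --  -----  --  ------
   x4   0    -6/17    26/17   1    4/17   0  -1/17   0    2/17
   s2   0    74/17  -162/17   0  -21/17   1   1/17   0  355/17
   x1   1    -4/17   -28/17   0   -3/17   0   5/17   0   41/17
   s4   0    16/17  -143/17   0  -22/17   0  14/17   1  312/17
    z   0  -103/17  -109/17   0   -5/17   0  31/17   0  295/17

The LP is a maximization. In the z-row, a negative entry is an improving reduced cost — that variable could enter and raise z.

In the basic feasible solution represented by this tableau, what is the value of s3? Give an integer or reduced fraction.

s3 is nonbasic (not in the basis column), so its value in the current BFS is 0.

0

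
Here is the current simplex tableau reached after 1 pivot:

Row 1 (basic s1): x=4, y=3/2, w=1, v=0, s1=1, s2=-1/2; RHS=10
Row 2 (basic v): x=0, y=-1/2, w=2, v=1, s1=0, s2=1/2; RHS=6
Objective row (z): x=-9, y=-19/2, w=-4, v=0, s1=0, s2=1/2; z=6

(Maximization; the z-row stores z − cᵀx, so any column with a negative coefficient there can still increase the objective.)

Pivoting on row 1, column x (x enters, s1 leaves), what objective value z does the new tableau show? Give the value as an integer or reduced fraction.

Minimum ratio for x: 10/4 = 5/2.
z changes by −(z-row coeff of x)·ratio = −(-9)·(5/2) = 45/2.
New z = 6 + (45/2) = 57/2.

57/2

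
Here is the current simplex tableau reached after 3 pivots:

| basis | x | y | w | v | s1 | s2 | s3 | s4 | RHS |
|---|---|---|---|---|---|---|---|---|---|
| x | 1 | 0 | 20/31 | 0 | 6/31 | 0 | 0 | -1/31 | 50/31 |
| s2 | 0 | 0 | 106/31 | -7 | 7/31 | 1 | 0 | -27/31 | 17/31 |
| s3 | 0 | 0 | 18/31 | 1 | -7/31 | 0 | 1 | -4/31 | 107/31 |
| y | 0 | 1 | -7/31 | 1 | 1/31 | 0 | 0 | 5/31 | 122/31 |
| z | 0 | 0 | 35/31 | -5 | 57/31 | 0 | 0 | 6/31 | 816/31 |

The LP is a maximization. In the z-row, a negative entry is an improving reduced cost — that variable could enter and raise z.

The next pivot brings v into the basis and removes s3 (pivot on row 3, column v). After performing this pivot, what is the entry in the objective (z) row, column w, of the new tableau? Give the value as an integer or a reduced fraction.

125/31

Pivot element is row 3, column v: 1.
Normalize row 3: new (row 3, w) = (18/31)/1 = 18/31.
z-row ← z-row − (-5)·(new row 3): 35/31 − (-5)·(18/31) = 125/31.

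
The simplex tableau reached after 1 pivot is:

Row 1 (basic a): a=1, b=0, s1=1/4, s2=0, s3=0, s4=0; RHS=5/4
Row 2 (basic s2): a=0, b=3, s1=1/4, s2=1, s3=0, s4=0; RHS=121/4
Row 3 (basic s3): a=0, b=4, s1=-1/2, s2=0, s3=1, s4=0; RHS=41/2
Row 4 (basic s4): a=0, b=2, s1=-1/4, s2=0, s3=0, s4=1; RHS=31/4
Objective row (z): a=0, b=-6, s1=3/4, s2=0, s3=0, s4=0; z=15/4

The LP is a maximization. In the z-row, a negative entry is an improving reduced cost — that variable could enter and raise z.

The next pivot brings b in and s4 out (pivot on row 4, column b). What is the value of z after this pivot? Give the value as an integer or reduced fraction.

27

Minimum ratio for b: (31/4)/2 = 31/8.
z changes by −(z-row coeff of b)·ratio = −(-6)·(31/8) = 93/4.
New z = 15/4 + (93/4) = 27.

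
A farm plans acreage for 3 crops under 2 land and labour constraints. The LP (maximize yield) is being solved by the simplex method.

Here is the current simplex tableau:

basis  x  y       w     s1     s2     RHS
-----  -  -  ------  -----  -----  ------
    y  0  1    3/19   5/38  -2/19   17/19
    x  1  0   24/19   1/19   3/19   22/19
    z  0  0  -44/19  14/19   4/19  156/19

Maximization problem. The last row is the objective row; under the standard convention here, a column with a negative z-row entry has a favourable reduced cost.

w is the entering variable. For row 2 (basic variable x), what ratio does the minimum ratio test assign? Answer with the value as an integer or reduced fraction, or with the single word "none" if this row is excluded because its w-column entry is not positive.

Ratio = RHS / (w entry) = (22/19) / (24/19) = 11/12.

11/12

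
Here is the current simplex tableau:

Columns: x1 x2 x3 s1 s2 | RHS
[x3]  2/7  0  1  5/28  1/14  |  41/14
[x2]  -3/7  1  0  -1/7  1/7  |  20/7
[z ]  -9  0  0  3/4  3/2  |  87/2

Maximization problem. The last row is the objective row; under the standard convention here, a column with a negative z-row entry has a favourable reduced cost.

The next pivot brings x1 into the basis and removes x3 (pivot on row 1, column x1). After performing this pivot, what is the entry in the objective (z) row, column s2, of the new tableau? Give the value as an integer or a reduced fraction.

Pivot element is row 1, column x1: 2/7.
Normalize row 1: new (row 1, s2) = (1/14)/(2/7) = 1/4.
z-row ← z-row − (-9)·(new row 1): 3/2 − (-9)·(1/4) = 15/4.

15/4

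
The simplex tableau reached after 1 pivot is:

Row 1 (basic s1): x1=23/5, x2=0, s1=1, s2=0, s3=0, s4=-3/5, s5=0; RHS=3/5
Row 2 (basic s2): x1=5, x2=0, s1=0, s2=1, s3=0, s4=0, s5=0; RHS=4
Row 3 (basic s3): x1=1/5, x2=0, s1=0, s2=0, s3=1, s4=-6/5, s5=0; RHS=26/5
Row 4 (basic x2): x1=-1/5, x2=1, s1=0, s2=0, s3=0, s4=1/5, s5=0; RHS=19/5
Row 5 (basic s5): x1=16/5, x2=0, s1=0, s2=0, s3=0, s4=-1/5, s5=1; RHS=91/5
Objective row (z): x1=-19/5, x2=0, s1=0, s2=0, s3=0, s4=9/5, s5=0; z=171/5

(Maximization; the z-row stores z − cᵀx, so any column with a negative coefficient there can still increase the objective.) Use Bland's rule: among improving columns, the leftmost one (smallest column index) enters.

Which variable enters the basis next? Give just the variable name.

x1

Objective-row coefficients: x1: -19/5, x2: 0, s1: 0, s2: 0, s3: 0, s4: 9/5, s5: 0.
Improving columns: x1. Bland's rule picks the smallest column index → x1.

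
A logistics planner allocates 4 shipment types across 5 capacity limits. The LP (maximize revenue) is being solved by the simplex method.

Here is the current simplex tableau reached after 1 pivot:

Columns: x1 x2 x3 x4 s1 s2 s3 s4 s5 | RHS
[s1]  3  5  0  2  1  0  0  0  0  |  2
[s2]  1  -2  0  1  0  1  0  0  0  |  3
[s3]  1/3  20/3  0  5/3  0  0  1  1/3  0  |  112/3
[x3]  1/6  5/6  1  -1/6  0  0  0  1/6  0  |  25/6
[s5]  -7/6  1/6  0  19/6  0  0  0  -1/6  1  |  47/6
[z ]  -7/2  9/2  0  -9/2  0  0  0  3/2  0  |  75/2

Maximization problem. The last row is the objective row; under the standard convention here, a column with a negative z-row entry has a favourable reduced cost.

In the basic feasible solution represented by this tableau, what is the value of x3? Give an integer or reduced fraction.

25/6

x3 is basic (row 4); its value is the RHS of that row: 25/6.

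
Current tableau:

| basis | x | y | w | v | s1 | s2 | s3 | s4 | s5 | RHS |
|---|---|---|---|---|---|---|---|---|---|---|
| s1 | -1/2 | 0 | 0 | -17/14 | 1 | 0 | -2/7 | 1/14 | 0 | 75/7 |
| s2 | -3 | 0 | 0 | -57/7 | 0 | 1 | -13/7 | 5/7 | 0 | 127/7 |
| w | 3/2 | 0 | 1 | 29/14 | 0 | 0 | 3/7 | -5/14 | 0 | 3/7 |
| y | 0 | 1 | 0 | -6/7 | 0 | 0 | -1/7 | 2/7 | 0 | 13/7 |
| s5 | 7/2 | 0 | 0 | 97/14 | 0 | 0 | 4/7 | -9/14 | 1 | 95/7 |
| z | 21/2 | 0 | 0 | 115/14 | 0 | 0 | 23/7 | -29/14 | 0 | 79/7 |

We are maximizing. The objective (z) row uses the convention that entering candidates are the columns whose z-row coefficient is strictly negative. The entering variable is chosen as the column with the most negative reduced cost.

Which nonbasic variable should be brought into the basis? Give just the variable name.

Objective-row coefficients: x: 21/2, y: 0, w: 0, v: 115/14, s1: 0, s2: 0, s3: 23/7, s4: -29/14, s5: 0.
The most negative is -29/14 in column s4, so s4 enters.

s4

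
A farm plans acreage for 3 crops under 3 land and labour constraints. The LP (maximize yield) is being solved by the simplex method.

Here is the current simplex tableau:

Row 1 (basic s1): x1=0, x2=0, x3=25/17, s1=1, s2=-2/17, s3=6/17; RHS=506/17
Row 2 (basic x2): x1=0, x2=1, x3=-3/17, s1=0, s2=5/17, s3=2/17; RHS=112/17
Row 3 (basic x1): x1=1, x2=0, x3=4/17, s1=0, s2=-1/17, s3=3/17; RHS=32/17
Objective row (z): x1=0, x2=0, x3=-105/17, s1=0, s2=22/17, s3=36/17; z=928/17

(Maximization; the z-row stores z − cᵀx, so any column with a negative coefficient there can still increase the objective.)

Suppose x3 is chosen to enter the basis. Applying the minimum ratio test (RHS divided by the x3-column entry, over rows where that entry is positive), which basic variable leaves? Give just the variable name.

Ratios: row 1 (s1): (506/17)/(25/17) = 506/25; row 2 (x2): entry -3/17 ≤ 0, skip; row 3 (x1): (32/17)/(4/17) = 8.
Minimum ratio 8 is in the x1 row, so x1 leaves.

x1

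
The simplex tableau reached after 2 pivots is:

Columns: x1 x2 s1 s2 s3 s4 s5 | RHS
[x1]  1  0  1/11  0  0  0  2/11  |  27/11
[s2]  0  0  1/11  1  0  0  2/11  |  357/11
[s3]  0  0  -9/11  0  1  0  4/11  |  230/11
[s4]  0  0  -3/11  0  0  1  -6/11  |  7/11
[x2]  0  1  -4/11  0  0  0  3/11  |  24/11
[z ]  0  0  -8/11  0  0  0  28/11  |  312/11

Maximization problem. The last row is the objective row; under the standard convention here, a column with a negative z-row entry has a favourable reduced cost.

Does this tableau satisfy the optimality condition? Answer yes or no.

Column s1 has objective-row coefficient -8/11, which is negative; an improving pivot exists, so not yet optimal.

no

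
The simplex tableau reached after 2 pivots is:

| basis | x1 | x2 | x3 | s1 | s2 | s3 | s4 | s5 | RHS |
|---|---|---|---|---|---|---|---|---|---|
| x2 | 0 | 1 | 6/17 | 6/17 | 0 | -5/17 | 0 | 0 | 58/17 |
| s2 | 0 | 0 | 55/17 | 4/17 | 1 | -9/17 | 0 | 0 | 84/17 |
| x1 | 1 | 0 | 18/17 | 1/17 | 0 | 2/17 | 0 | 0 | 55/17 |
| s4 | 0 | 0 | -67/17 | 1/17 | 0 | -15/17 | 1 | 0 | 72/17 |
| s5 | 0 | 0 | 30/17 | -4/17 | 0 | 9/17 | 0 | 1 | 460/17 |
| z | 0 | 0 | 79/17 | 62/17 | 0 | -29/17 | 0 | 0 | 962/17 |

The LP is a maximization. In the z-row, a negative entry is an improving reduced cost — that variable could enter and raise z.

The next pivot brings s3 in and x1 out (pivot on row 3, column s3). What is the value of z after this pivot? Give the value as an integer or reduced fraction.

Minimum ratio for s3: (55/17)/(2/17) = 55/2.
z changes by −(z-row coeff of s3)·ratio = −(-29/17)·(55/2) = 1595/34.
New z = 962/17 + (1595/34) = 207/2.

207/2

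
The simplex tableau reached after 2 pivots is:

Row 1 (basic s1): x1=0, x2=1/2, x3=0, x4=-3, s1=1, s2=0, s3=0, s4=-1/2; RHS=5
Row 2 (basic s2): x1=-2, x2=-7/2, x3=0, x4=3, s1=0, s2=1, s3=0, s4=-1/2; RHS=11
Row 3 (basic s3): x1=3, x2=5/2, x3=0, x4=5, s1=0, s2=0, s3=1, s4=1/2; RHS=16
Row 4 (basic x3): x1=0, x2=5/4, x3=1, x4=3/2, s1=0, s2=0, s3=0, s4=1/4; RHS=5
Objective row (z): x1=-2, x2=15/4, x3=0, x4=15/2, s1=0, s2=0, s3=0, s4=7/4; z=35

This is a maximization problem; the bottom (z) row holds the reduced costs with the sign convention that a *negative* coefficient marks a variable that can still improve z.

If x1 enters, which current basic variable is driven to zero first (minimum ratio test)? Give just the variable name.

s3

Ratios: row 1 (s1): entry 0 ≤ 0, skip; row 2 (s2): entry -2 ≤ 0, skip; row 3 (s3): 16/3 = 16/3; row 4 (x3): entry 0 ≤ 0, skip.
Minimum ratio 16/3 is in the s3 row, so s3 leaves.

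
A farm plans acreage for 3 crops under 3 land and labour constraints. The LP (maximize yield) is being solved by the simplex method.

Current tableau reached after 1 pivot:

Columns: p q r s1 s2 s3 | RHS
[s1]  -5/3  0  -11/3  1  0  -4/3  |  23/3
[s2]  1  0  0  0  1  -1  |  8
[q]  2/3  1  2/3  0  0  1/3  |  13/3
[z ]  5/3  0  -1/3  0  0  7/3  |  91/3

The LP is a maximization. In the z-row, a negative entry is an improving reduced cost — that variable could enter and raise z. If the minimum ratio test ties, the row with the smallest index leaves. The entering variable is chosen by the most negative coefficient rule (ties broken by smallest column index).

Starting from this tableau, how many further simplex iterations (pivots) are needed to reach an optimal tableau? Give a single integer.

1

pivot: r in, q out → z = 65/2
No improving column remains; optimal.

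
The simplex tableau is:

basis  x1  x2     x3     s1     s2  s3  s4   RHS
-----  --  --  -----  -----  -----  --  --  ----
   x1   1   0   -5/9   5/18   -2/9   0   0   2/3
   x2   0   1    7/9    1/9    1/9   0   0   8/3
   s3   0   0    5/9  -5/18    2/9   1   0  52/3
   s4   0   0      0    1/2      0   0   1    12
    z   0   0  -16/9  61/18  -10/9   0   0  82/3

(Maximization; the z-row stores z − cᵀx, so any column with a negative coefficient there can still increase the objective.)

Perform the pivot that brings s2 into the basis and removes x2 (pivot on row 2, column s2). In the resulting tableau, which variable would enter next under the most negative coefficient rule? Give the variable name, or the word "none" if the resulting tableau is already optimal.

Pivot element 1/9. New z-row = old z-row − (-10/9)·(row 2/(1/9)).
Updated z-row coefficients: x1: 0, x2: 10, x3: 6, s1: 9/2, s2: 0, s3: 0, s4: 0.
No coefficient is strictly negative; the tableau after this pivot is optimal.

none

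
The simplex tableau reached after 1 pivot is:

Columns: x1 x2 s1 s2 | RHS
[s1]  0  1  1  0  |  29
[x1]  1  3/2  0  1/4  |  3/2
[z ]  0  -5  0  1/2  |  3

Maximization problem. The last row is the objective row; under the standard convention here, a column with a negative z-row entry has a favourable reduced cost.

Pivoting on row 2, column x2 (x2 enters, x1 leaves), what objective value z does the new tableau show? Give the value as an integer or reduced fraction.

8

Minimum ratio for x2: (3/2)/(3/2) = 1.
z changes by −(z-row coeff of x2)·ratio = −(-5)·1 = 5.
New z = 3 + 5 = 8.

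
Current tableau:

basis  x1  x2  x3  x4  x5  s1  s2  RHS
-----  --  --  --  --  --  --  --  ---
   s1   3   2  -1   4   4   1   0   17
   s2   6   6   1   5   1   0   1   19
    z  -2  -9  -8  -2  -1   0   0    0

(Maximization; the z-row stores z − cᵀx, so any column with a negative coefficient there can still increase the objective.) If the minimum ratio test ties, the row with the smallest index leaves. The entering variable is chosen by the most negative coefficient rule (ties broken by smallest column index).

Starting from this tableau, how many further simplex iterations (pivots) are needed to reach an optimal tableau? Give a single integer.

2

pivot: x2 in, s2 out → z = 57/2
pivot: x3 in, x2 out → z = 152
No improving column remains; optimal.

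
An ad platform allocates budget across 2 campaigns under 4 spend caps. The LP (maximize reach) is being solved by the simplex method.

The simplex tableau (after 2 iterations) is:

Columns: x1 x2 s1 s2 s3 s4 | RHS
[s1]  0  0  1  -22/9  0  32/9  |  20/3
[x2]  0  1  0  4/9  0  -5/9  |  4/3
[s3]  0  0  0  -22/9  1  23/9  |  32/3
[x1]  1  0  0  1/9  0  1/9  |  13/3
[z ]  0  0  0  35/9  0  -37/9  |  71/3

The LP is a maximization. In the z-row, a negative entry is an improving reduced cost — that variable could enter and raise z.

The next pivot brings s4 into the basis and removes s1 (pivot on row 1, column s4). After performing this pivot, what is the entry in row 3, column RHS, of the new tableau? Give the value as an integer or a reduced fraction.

Pivot element is row 1, column s4: 32/9.
Normalize row 1: new (row 1, RHS) = (20/3)/(32/9) = 15/8.
row 3 ← row 3 − (23/9)·(new row 1): 32/3 − (23/9)·(15/8) = 47/8.

47/8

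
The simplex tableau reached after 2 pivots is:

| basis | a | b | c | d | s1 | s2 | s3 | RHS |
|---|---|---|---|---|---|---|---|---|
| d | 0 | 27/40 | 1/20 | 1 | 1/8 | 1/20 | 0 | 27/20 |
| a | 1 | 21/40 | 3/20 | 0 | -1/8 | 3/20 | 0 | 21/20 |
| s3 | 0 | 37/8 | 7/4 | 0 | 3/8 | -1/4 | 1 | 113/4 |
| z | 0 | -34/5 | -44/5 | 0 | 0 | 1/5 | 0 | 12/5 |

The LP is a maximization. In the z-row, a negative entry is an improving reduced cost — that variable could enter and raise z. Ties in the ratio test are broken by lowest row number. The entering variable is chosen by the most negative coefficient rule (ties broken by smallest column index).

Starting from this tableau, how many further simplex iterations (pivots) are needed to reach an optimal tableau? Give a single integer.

2

pivot: c in, a out → z = 64
pivot: s1 in, d out → z = 108
No improving column remains; optimal.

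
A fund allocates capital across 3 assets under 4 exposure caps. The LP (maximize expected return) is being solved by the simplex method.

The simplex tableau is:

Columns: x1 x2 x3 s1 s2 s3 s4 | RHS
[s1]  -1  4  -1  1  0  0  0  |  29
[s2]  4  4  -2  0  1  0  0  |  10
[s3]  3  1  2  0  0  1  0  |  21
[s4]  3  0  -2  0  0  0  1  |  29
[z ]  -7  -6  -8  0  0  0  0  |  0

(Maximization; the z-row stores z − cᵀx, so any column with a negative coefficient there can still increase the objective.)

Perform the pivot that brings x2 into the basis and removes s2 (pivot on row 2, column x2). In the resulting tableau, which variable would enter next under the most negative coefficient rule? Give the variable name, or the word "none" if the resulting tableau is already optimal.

x3

Pivot element 4. New z-row = old z-row − (-6)·(row 2/4).
Updated z-row coefficients: x1: -1, x2: 0, x3: -11, s1: 0, s2: 3/2, s3: 0, s4: 0.
The most negative is -11 in column x3, so x3 would enter next.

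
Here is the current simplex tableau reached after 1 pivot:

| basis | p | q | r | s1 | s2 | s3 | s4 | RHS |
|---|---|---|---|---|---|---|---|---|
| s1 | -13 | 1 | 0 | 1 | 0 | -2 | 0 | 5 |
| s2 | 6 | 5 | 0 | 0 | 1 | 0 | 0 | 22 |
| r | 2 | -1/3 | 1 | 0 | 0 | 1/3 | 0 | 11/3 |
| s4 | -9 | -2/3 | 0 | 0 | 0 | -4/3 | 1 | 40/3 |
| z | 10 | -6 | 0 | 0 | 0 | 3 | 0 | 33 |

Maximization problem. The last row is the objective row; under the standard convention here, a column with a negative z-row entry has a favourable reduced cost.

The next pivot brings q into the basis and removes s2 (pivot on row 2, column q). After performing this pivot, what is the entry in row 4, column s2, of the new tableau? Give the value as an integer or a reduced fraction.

2/15

Pivot element is row 2, column q: 5.
Normalize row 2: new (row 2, s2) = 1/5 = 1/5.
row 4 ← row 4 − (-2/3)·(new row 2): 0 − (-2/3)·(1/5) = 2/15.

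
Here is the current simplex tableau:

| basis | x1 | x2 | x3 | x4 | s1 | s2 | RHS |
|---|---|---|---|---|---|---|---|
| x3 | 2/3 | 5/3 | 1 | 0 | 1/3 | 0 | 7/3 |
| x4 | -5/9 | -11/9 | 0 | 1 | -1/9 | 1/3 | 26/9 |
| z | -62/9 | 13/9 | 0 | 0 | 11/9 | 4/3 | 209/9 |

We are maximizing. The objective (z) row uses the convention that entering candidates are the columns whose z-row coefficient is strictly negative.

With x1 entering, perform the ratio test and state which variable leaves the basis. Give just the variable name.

Ratios: row 1 (x3): (7/3)/(2/3) = 7/2; row 2 (x4): entry -5/9 ≤ 0, skip.
Minimum ratio 7/2 is in the x3 row, so x3 leaves.

x3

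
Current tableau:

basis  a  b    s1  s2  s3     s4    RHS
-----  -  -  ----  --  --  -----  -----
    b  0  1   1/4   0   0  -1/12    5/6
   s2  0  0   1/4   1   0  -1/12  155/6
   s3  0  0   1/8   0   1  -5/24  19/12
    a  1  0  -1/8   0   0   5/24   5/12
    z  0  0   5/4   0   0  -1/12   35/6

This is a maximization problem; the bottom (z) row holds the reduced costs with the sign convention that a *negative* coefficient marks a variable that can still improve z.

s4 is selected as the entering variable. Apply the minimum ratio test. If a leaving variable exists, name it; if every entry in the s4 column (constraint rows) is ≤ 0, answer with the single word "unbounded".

Ratios: row 1 (b): entry -1/12 ≤ 0, skip; row 2 (s2): entry -1/12 ≤ 0, skip; row 3 (s3): entry -5/24 ≤ 0, skip; row 4 (a): (5/12)/(5/24) = 2.
Minimum ratio is in the a row, so a leaves.

a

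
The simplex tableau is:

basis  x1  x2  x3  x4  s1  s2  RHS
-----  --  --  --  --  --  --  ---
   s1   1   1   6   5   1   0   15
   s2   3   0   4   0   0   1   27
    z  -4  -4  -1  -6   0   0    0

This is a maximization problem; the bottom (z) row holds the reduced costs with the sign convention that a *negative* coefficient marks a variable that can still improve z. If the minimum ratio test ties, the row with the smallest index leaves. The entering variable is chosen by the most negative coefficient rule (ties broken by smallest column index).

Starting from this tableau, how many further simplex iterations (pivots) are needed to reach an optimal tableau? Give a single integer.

pivot: x4 in, s1 out → z = 18
pivot: x1 in, s2 out → z = 216/5
pivot: x2 in, x4 out → z = 60
No improving column remains; optimal.

3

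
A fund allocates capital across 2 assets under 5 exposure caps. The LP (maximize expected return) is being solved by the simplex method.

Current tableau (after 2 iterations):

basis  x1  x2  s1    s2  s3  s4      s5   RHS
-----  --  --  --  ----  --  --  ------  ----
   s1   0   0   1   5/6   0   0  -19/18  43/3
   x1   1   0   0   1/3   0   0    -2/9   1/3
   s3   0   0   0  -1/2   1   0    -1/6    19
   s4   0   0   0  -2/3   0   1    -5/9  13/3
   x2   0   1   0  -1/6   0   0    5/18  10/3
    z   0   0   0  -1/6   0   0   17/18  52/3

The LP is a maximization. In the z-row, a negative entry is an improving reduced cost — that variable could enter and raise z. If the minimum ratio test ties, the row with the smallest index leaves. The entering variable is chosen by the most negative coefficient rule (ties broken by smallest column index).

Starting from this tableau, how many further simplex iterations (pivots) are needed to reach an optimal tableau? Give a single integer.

1

pivot: s2 in, x1 out → z = 35/2
No improving column remains; optimal.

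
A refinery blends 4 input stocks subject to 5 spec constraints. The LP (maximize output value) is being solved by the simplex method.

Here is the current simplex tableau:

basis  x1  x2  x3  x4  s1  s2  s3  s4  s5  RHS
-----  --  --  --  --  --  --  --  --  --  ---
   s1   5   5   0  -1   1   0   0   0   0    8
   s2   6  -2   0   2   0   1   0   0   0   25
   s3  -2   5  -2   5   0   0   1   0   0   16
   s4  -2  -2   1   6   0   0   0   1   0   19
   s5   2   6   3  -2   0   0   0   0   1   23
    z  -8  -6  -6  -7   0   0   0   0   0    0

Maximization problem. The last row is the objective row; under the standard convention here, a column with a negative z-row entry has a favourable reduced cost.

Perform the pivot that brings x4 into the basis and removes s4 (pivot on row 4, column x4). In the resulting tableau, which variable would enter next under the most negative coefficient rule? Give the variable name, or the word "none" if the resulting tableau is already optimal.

Pivot element 6. New z-row = old z-row − (-7)·(row 4/6).
Updated z-row coefficients: x1: -31/3, x2: -25/3, x3: -29/6, x4: 0, s1: 0, s2: 0, s3: 0, s4: 7/6, s5: 0.
The most negative is -31/3 in column x1, so x1 would enter next.

x1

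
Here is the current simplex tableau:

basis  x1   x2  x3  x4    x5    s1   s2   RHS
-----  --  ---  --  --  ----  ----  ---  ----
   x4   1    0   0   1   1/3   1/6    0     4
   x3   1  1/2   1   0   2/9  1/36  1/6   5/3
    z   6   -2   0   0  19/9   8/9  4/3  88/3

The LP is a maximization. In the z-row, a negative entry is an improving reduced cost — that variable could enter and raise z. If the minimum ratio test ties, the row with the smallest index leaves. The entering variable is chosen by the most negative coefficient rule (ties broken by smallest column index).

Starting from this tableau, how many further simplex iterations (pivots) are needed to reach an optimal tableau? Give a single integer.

1

pivot: x2 in, x3 out → z = 36
No improving column remains; optimal.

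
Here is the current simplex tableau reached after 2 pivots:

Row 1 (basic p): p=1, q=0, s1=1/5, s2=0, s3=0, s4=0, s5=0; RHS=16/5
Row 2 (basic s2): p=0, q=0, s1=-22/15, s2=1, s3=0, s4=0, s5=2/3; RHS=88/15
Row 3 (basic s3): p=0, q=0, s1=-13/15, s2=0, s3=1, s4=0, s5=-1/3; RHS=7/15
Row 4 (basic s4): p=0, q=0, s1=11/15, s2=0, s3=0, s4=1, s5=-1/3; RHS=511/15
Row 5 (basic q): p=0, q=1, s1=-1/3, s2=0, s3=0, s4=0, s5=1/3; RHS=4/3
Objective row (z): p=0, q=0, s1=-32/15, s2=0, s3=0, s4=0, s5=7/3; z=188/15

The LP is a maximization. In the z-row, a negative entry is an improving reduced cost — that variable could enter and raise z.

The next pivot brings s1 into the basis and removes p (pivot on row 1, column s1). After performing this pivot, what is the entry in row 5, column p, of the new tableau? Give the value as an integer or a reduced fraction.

5/3

Pivot element is row 1, column s1: 1/5.
Normalize row 1: new (row 1, p) = 1/(1/5) = 5.
row 5 ← row 5 − (-1/3)·(new row 1): 0 − (-1/3)·5 = 5/3.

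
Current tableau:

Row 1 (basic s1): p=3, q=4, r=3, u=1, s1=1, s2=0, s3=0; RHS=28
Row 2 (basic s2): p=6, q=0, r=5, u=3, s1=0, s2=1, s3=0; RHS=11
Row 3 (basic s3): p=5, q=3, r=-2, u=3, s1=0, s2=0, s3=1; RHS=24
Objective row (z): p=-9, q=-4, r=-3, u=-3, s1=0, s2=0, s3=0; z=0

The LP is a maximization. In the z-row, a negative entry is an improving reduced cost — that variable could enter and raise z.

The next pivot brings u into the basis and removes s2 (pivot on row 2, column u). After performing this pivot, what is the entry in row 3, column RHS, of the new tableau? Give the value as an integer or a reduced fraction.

Pivot element is row 2, column u: 3.
Normalize row 2: new (row 2, RHS) = 11/3 = 11/3.
row 3 ← row 3 − 3·(new row 2): 24 − 3·(11/3) = 13.

13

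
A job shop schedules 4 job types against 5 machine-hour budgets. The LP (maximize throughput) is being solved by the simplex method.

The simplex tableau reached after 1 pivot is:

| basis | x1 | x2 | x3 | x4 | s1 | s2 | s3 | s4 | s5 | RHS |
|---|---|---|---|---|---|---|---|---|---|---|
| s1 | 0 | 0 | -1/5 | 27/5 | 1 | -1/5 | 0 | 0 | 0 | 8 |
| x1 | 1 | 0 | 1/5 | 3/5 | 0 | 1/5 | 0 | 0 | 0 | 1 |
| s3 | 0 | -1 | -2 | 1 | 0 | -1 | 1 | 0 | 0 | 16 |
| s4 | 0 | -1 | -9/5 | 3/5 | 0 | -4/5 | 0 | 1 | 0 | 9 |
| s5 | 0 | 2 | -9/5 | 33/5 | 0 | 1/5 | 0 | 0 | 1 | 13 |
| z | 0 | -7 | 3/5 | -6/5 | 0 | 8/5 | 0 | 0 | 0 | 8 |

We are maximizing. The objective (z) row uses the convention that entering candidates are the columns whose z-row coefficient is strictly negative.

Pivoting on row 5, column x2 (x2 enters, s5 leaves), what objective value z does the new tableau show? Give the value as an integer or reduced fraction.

Minimum ratio for x2: 13/2 = 13/2.
z changes by −(z-row coeff of x2)·ratio = −(-7)·(13/2) = 91/2.
New z = 8 + (91/2) = 107/2.

107/2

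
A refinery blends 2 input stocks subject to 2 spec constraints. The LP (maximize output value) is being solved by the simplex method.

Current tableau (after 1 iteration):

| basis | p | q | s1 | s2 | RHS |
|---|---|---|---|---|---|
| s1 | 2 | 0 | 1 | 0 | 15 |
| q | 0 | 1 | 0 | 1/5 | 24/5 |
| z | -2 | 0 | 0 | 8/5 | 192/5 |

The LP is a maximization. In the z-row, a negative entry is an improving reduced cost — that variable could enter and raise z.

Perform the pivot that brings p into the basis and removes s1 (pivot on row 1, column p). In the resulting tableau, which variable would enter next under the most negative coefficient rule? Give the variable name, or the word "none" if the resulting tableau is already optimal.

none

Pivot element 2. New z-row = old z-row − (-2)·(row 1/2).
Updated z-row coefficients: p: 0, q: 0, s1: 1, s2: 8/5.
No coefficient is strictly negative; the tableau after this pivot is optimal.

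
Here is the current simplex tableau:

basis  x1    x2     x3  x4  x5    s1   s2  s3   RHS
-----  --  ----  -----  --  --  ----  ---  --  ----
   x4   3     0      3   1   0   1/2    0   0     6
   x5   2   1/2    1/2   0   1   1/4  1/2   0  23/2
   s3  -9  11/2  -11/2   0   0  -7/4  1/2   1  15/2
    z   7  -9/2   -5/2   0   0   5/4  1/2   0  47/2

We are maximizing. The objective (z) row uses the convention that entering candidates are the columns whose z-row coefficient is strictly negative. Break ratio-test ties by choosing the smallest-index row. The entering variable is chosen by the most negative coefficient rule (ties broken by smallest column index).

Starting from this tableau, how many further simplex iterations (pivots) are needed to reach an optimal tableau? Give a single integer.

2

pivot: x2 in, s3 out → z = 326/11
pivot: x3 in, x4 out → z = 480/11
No improving column remains; optimal.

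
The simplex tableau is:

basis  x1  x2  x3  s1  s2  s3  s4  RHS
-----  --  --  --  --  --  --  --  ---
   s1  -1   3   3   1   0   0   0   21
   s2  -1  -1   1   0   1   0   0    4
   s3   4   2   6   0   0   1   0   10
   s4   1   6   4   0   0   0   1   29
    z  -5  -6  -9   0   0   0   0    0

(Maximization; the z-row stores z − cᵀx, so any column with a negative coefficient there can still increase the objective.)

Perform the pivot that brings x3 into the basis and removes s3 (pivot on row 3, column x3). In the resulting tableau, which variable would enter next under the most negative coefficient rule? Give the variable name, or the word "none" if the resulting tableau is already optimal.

x2

Pivot element 6. New z-row = old z-row − (-9)·(row 3/6).
Updated z-row coefficients: x1: 1, x2: -3, x3: 0, s1: 0, s2: 0, s3: 3/2, s4: 0.
The most negative is -3 in column x2, so x2 would enter next.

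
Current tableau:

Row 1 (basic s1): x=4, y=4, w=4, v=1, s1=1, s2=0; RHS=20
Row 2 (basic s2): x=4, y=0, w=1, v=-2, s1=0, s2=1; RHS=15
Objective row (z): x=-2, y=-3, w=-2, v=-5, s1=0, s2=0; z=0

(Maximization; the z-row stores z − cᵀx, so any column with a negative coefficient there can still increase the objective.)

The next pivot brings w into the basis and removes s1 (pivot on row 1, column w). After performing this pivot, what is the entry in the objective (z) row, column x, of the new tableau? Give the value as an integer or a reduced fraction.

Pivot element is row 1, column w: 4.
Normalize row 1: new (row 1, x) = 4/4 = 1.
z-row ← z-row − (-2)·(new row 1): -2 − (-2)·1 = 0.

0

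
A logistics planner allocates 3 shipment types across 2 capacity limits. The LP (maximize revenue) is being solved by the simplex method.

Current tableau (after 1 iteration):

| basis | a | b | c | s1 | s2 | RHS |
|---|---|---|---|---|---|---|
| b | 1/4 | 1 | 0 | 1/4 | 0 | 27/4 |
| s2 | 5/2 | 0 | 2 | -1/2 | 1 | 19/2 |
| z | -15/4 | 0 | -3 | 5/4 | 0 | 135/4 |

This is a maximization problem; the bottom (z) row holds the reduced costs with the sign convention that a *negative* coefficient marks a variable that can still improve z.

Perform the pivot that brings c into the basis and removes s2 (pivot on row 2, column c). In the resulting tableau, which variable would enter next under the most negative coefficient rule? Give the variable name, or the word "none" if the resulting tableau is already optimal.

Pivot element 2. New z-row = old z-row − (-3)·(row 2/2).
Updated z-row coefficients: a: 0, b: 0, c: 0, s1: 1/2, s2: 3/2.
No coefficient is strictly negative; the tableau after this pivot is optimal.

none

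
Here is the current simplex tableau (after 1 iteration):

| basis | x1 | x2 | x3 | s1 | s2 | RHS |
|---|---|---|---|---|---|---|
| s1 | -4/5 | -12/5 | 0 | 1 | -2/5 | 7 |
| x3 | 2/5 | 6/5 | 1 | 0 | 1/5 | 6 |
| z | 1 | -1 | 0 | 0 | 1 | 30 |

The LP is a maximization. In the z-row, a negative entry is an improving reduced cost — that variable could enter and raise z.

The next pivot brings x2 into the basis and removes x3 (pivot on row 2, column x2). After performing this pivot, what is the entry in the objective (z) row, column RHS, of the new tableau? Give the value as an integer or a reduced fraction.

35

Pivot element is row 2, column x2: 6/5.
Normalize row 2: new (row 2, RHS) = 6/(6/5) = 5.
z-row ← z-row − (-1)·(new row 2): 30 − (-1)·5 = 35.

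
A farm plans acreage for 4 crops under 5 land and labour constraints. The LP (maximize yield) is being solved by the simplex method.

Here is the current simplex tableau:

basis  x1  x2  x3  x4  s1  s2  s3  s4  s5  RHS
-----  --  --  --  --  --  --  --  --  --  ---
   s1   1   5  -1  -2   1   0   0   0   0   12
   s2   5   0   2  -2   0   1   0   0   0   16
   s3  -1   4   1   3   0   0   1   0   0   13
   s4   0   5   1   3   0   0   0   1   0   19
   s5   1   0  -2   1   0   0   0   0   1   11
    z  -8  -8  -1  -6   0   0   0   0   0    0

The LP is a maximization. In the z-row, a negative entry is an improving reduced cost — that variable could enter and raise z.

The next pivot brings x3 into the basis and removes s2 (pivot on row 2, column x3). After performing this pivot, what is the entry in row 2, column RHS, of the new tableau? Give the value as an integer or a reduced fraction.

Pivot element is row 2, column x3: 2.
Normalize row 2: new (row 2, RHS) = 16/2 = 8.
Row 2 is the pivot row, so the entry is 8.

8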